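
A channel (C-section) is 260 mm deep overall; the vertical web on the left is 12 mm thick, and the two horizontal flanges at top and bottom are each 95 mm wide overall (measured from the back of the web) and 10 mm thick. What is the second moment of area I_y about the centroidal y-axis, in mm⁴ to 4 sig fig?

Break the section into simple shapes (no overlaps), measuring from the bottom-left corner of the bounding box.
Web: 12 × 260, A = 3 120 mm², x = 6 mm, Ī = 37 440 mm⁴.
Top flange (beyond web): 83 × 10, A = 830 mm², x = 53.5 mm, Ī = 476 489 mm⁴.
Bottom flange (beyond web): 83 × 10, A = 830 mm², x = 53.5 mm, Ī = 476 489 mm⁴.
Centroid: x̄ = ΣA·x / ΣA = 22.4958 mm.
Transfer each piece to the centroidal y-axis using Ī + A·d² with d = x − 22.4958:
  web: d = -16.4958 mm → contributes +886 429 mm⁴
  top flange (beyond web): d = 31.0042 mm → contributes +1 274 334 mm⁴
  bottom flange (beyond web): d = 31.0042 mm → contributes +1 274 334 mm⁴
Total I = 3 435 098 mm⁴.

I_y ≈ 3.435 × 10⁶ mm⁴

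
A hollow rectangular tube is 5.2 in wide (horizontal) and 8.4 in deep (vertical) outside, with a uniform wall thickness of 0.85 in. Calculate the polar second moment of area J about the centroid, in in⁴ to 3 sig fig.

Break the section into simple shapes (no overlaps), measuring from the bottom-left corner of the bounding box.
Outer rectangle: 5.2 × 8.4, A = 43.68 in², y = 4.2 in, Ī = 256.84 in⁴.
Inner void (subtracted): 3.5 × 6.7, A = 23.45 in², y = 4.2 in, Ī = 87.723 in⁴.
By symmetry the centroid is at mid-height, ȳ = 4.2 in.
All pieces are centred on the centroidal x-axis, so I = ΣĪ (holes subtracted) = 169.12 in⁴.
Repeating about the centroidal y-axis gives I_y = 74.487 in⁴.
Polar second moment: J = I_x + I_y = 243.6 in⁴.

J ≈ 244 in⁴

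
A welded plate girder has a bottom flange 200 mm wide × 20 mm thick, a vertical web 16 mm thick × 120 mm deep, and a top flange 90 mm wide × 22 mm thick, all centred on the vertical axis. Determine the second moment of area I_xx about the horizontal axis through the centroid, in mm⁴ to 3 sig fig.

Split into non-overlapping primitives; take the origin at the lower-left of the bounding box.
Bottom plate: 200 × 20, A = 4 000 mm², y = 10 mm, Ī = 133 333 mm⁴.
Web plate: 16 × 120, A = 1 920 mm², y = 80 mm, Ī = 2 304 000 mm⁴.
Top plate: 90 × 22, A = 1 980 mm², y = 151 mm, Ī = 79 860 mm⁴.
Centroid: ȳ = ΣA·y / ΣA = 62.352 mm.
Transfer each piece to the horizontal axis through the centroid using Ī + A·d² with d = y − 62.352:
  bottom plate: d = -52.352 mm → contributes +11 096 219 mm⁴
  web plate: d = 17.648 mm → contributes +2 901 995 mm⁴
  top plate: d = 88.648 mm → contributes +15 639 662 mm⁴
Total I = 29 637 875 mm⁴.

I_xx ≈ 2.96 × 10⁷ mm⁴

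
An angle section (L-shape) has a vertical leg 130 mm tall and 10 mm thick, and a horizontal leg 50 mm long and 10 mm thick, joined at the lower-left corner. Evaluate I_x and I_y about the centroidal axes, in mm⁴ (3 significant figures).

Split into non-overlapping primitives; take the origin at the lower-left of the bounding box.
Vertical leg: 10 × 130, A = 1 300 mm², y = 65 mm, Ī = 1 830 833 mm⁴.
Horizontal leg (remainder): 40 × 10, A = 400 mm², y = 5 mm, Ī = 3333.3 mm⁴.
Centroid: ȳ = ΣA·y / ΣA = 50.882 mm.
Transfer each piece to the centroidal x-axis using Ī + A·d² with d = y − 50.882:
  vertical leg: d = 14.118 mm → contributes +2 089 934 mm⁴
  horizontal leg (remainder): d = -45.882 mm → contributes +845 409 mm⁴
Total I = 2 935 343 mm⁴.
For the y-axis: x̄ = 10.882 mm.
Repeating about the centroidal y-axis gives I_y = 255 343 mm⁴.

I_x ≈ 2.94 × 10⁶ mm⁴, I_y ≈ 2.55 × 10⁵ mm⁴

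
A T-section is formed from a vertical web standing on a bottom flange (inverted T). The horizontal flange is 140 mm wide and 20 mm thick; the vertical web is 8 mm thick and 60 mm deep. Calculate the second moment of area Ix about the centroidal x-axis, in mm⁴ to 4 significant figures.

Treat the section as a set of non-overlapping primitives; coordinates are from the bounding-box lower-left.
Flange: 140 × 20, A = 2 800 mm², y = 10 mm, Ī = 93333.3 mm⁴.
Web: 8 × 60, A = 480 mm², y = 50 mm, Ī = 144 000 mm⁴.
Centroid: ȳ = ΣA·y / ΣA = 15.8537 mm.
Transfer each piece to the centroidal x-axis using Ī + A·d² with d = y − 15.8537:
  flange: d = -5.85366 mm → contributes +189 276 mm⁴
  web: d = 34.1463 mm → contributes +703 667 mm⁴
Total I = 892 943 mm⁴.

Ix ≈ 8.929 × 10⁵ mm⁴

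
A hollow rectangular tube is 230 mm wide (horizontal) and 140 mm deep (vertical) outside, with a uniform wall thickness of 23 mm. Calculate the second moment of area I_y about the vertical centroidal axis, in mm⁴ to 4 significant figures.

Treat the section as a set of non-overlapping primitives; coordinates are from the bounding-box lower-left.
Outer rectangle: 230 × 140, A = 32 200 mm², x = 115 mm, Ī = 141 948 333 mm⁴.
Inner void (subtracted): 184 × 94, A = 17 296 mm², x = 115 mm, Ī = 48 797 781 mm⁴.
By symmetry the centroid is at mid-width, x̄ = 115 mm.
All pieces are centred on the vertical centroidal axis, so I = ΣĪ (holes subtracted) = 93 150 552 mm⁴.

I_y ≈ 9.315 × 10⁷ mm⁴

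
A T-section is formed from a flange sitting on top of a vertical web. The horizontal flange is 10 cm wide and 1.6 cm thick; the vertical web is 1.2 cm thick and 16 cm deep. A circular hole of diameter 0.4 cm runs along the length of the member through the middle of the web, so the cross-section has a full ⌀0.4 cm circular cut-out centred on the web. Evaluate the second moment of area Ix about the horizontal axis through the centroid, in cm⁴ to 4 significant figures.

Break the section into simple shapes (no overlaps), measuring from the bottom-left corner of the bounding box.
Flange: 10 × 1.6, A = 16 cm², y = 16.8 cm, Ī = 3.41333 cm⁴.
Web: 1.2 × 16, A = 19.2 cm², y = 8 cm, Ī = 409.6 cm⁴.
Hole (subtracted): ⌀0.4, A = 0.125664 cm², y = 8 cm, Ī = 0.00125664 cm⁴.
Centroid: ȳ = ΣA·y / ΣA = 12.0143 cm.
Transfer each piece to the horizontal axis through the centroid using Ī + A·d² with d = y − 12.0143:
  flange: d = 4.78567 cm → contributes +369.855 cm⁴
  web: d = -4.01433 cm → contributes +719.005 cm⁴
  hole: d = -4.01433 cm → contributes −2.02631 cm⁴
Total I = 1086.83 cm⁴.

Ix ≈ 1087 cm⁴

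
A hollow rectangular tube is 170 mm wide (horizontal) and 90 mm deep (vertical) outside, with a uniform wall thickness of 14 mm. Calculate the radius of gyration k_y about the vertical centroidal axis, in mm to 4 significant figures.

Break the section into simple shapes (no overlaps), measuring from the bottom-left corner of the bounding box.
Outer rectangle: 170 × 90, A = 15 300 mm², x = 85 mm, Ī = 36 847 500 mm⁴.
Inner void (subtracted): 142 × 62, A = 8 804 mm², x = 85 mm, Ī = 14 793 655 mm⁴.
By symmetry the centroid is at mid-width, x̄ = 85 mm.
All pieces are centred on the vertical centroidal axis, so I = ΣĪ (holes subtracted) = 22 053 845 mm⁴.
Radius of gyration: k = √(I/A) = √(22 053 845 / 6 496) = 58.2665 mm.

k_y ≈ 58.27 mm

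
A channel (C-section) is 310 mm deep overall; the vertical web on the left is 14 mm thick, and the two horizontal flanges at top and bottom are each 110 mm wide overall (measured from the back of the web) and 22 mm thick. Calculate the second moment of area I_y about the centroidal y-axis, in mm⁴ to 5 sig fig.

Decompose the section into non-overlapping parts with the origin at the bottom-left of its bounding rectangle.
Web: 14 × 310, A = 4 340 mm², x = 7 mm, Ī = 70886.67 mm⁴.
Top flange (beyond web): 96 × 22, A = 2 112 mm², x = 62 mm, Ī = 1 622 016 mm⁴.
Bottom flange (beyond web): 96 × 22, A = 2 112 mm², x = 62 mm, Ī = 1 622 016 mm⁴.
Centroid: x̄ = ΣA·x / ΣA = 34.12751 mm.
Transfer each piece to the centroidal y-axis using Ī + A·d² with d = x − 34.12751:
  web: d = -27.12751 mm → contributes +3 264 701 mm⁴
  top flange (beyond web): d = 27.87249 mm → contributes +3 262 777 mm⁴
  bottom flange (beyond web): d = 27.87249 mm → contributes +3 262 777 mm⁴
Total I = 9 790 255 mm⁴.

I_y ≈ 9.7903 × 10⁶ mm⁴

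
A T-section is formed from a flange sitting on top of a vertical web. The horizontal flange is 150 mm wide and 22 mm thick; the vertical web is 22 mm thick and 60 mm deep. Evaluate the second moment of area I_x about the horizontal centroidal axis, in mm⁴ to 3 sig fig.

I_x ≈ 2.11 × 10⁶ mm⁴

Break the section into simple shapes (no overlaps), measuring from the bottom-left corner of the bounding box.
Flange: 150 × 22, A = 3 300 mm², y = 71 mm, Ī = 133 100 mm⁴.
Web: 22 × 60, A = 1 320 mm², y = 30 mm, Ī = 396 000 mm⁴.
Centroid: ȳ = ΣA·y / ΣA = 59.286 mm.
Transfer each piece to the horizontal centroidal axis using Ī + A·d² with d = y − 59.286:
  flange: d = 11.714 mm → contributes +585 941 mm⁴
  web: d = -29.286 mm → contributes +1 528 102 mm⁴
Total I = 2 114 043 mm⁴.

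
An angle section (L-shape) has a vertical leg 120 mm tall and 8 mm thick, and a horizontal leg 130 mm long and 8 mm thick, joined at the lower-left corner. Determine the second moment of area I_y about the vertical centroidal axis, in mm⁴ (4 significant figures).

Treat the section as a set of non-overlapping primitives; coordinates are from the bounding-box lower-left.
Vertical leg: 8 × 120, A = 960 mm², x = 4 mm, Ī = 5 120 mm⁴.
Horizontal leg (remainder): 122 × 8, A = 976 mm², x = 69 mm, Ī = 1 210 565 mm⁴.
Centroid: x̄ = ΣA·x / ΣA = 36.7686 mm.
Transfer each piece to the vertical centroidal axis using Ī + A·d² with d = x − 36.7686:
  vertical leg: d = -32.7686 mm → contributes +1 035 950 mm⁴
  horizontal leg (remainder): d = 32.2314 mm → contributes +2 224 496 mm⁴
Total I = 3 260 446 mm⁴.

I_y ≈ 3.260 × 10⁶ mm⁴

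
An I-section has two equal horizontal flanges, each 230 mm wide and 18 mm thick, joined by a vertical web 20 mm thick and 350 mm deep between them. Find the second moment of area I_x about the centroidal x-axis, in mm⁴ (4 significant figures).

I_x ≈ 3.520 × 10⁸ mm⁴

Split into non-overlapping primitives; take the origin at the lower-left of the bounding box.
Bottom flange: 230 × 18, A = 4 140 mm², y = 9 mm, Ī = 111 780 mm⁴.
Web: 20 × 350, A = 7 000 mm², y = 193 mm, Ī = 71 458 333 mm⁴.
Top flange: 230 × 18, A = 4 140 mm², y = 377 mm, Ī = 111 780 mm⁴.
By symmetry the centroid is at mid-height, ȳ = 193 mm.
Transfer each piece to the centroidal x-axis using Ī + A·d² with d = y − 193:
  bottom flange: d = -184 mm → contributes +140 275 620 mm⁴
  web: d = 0 mm → contributes +71 458 333 mm⁴
  top flange: d = 184 mm → contributes +140 275 620 mm⁴
Total I = 352 009 573 mm⁴.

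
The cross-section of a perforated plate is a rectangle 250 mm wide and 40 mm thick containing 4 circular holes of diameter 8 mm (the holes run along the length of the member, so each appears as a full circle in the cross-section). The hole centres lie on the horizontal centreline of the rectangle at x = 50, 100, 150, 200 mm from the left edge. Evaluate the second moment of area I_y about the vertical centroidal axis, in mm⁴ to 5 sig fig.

Decompose the section into non-overlapping parts with the origin at the bottom-left of its bounding rectangle.
Plate: 250 × 40, A = 10 000 mm², x = 125 mm, Ī = 52 083 333 mm⁴.
Hole 1 (subtracted): ⌀8, A = 50.26548 mm², x = 50 mm, Ī = 201.0619 mm⁴.
Hole 2 (subtracted): ⌀8, A = 50.26548 mm², x = 100 mm, Ī = 201.0619 mm⁴.
Hole 3 (subtracted): ⌀8, A = 50.26548 mm², x = 150 mm, Ī = 201.0619 mm⁴.
Hole 4 (subtracted): ⌀8, A = 50.26548 mm², x = 200 mm, Ī = 201.0619 mm⁴.
By symmetry the centroid is at mid-width, x̄ = 125 mm.
Transfer each piece to the vertical centroidal axis using Ī + A·d² with d = x − 125:
  plate: d = 0 mm → contributes +52 083 333 mm⁴
  hole 1: d = -75 mm → contributes −282944.4 mm⁴
  hole 2: d = -25 mm → contributes −31616.99 mm⁴
  hole 3: d = 25 mm → contributes −31616.99 mm⁴
  hole 4: d = 75 mm → contributes −282944.4 mm⁴
Total I = 51 454 211 mm⁴.

I_y ≈ 5.1454 × 10⁷ mm⁴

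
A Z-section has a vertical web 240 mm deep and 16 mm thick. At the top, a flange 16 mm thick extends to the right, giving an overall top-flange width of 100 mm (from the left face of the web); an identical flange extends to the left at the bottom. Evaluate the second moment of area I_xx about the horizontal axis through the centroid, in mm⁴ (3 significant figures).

Decompose the section into non-overlapping parts with the origin at the bottom-left of its bounding rectangle.
Web: 16 × 240, A = 3 840 mm², y = 120 mm, Ī = 18 432 000 mm⁴.
Top flange (beyond web): 84 × 16, A = 1 344 mm², y = 232 mm, Ī = 28 672 mm⁴.
Bottom flange (beyond web): 84 × 16, A = 1 344 mm², y = 8 mm, Ī = 28 672 mm⁴.
Centroid: ȳ = ΣA·y / ΣA = 120 mm.
Transfer each piece to the horizontal axis through the centroid using Ī + A·d² with d = y − 120:
  web: d = 0 mm → contributes +18 432 000 mm⁴
  top flange (beyond web): d = 112 mm → contributes +16 887 808 mm⁴
  bottom flange (beyond web): d = -112 mm → contributes +16 887 808 mm⁴
Total I = 52 207 616 mm⁴.

I_xx ≈ 5.22 × 10⁷ mm⁴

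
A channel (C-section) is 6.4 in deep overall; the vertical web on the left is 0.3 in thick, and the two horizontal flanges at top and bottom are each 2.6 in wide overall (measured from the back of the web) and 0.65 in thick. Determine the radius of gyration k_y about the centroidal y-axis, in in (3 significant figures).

Decompose the section into non-overlapping parts with the origin at the bottom-left of its bounding rectangle.
Web: 0.3 × 6.4, A = 1.92 in², x = 0.15 in, Ī = 0.0144 in⁴.
Top flange (beyond web): 2.3 × 0.65, A = 1.495 in², x = 1.45 in, Ī = 0.65905 in⁴.
Bottom flange (beyond web): 2.3 × 0.65, A = 1.495 in², x = 1.45 in, Ī = 0.65905 in⁴.
Centroid: x̄ = ΣA·x / ΣA = 0.94165 in.
Transfer each piece to the centroidal y-axis using Ī + A·d² with d = x − 0.94165:
  web: d = -0.79165 in → contributes +1.2177 in⁴
  top flange (beyond web): d = 0.50835 in → contributes +1.0454 in⁴
  bottom flange (beyond web): d = 0.50835 in → contributes +1.0454 in⁴
Total I = 3.3084 in⁴.
Radius of gyration: k = √(I/A) = √(3.3084 / 4.91) = 0.82086 in.

k_y ≈ 0.821 in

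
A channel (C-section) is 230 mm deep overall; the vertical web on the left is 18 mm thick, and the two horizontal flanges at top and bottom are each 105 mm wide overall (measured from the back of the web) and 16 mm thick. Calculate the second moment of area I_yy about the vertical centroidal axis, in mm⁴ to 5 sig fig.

Treat the section as a set of non-overlapping primitives; coordinates are from the bounding-box lower-left.
Web: 18 × 230, A = 4 140 mm², x = 9 mm, Ī = 111 780 mm⁴.
Top flange (beyond web): 87 × 16, A = 1 392 mm², x = 61.5 mm, Ī = 878 004 mm⁴.
Bottom flange (beyond web): 87 × 16, A = 1 392 mm², x = 61.5 mm, Ī = 878 004 mm⁴.
Centroid: x̄ = ΣA·x / ΣA = 30.10919 mm.
Transfer each piece to the vertical centroidal axis using Ī + A·d² with d = x − 30.10919:
  web: d = -21.10919 mm → contributes +1 956 555 mm⁴
  top flange (beyond web): d = 31.39081 mm → contributes +2 249 657 mm⁴
  bottom flange (beyond web): d = 31.39081 mm → contributes +2 249 657 mm⁴
Total I = 6 455 869 mm⁴.

I_yy ≈ 6.4559 × 10⁶ mm⁴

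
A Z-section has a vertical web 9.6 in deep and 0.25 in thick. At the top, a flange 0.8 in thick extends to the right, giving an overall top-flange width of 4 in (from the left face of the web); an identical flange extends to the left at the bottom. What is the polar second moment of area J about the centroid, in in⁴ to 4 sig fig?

J ≈ 166.0 in⁴

Treat the section as a set of non-overlapping primitives; coordinates are from the bounding-box lower-left.
Web: 0.25 × 9.6, A = 2.4 in², y = 4.8 in, Ī = 18.432 in⁴.
Top flange (beyond web): 3.75 × 0.8, A = 3 in², y = 9.2 in, Ī = 0.16 in⁴.
Bottom flange (beyond web): 3.75 × 0.8, A = 3 in², y = 0.4 in, Ī = 0.16 in⁴.
Centroid: ȳ = ΣA·y / ΣA = 4.8 in.
Transfer each piece to the centroidal x-axis using Ī + A·d² with d = y − 4.8:
  web: d = 0 in → contributes +18.432 in⁴
  top flange (beyond web): d = 4.4 in → contributes +58.24 in⁴
  bottom flange (beyond web): d = -4.4 in → contributes +58.24 in⁴
Total I = 134.912 in⁴.
For the y-axis: x̄ = 3.875 in.
Repeating about the centroidal y-axis gives I_y = 31.0438 in⁴.
Polar second moment: J = I_x + I_y = 165.956 in⁴.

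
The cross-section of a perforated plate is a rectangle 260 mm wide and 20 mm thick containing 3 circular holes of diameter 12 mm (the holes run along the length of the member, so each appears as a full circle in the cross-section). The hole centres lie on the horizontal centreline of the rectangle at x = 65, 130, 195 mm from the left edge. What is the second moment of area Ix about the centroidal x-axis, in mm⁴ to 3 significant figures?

Ix ≈ 1.70 × 10⁵ mm⁴

Break the section into simple shapes (no overlaps), measuring from the bottom-left corner of the bounding box.
Plate: 260 × 20, A = 5 200 mm², y = 10 mm, Ī = 173 333 mm⁴.
Hole 1 (subtracted): ⌀12, A = 113.1 mm², y = 10 mm, Ī = 1017.9 mm⁴.
Hole 2 (subtracted): ⌀12, A = 113.1 mm², y = 10 mm, Ī = 1017.9 mm⁴.
Hole 3 (subtracted): ⌀12, A = 113.1 mm², y = 10 mm, Ī = 1017.9 mm⁴.
By symmetry the centroid is at mid-height, ȳ = 10 mm.
All pieces are centred on the centroidal x-axis, so I = ΣĪ (holes subtracted) = 170 280 mm⁴.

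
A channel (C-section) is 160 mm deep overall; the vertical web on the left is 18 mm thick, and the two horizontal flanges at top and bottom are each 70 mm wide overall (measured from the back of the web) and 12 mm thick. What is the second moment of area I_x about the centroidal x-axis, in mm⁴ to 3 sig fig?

I_x ≈ 1.30 × 10⁷ mm⁴

Break the section into simple shapes (no overlaps), measuring from the bottom-left corner of the bounding box.
Web: 18 × 160, A = 2 880 mm², y = 80 mm, Ī = 6 144 000 mm⁴.
Top flange (beyond web): 52 × 12, A = 624 mm², y = 154 mm, Ī = 7 488 mm⁴.
Bottom flange (beyond web): 52 × 12, A = 624 mm², y = 6 mm, Ī = 7 488 mm⁴.
By symmetry the centroid is at mid-height, ȳ = 80 mm.
Transfer each piece to the centroidal x-axis using Ī + A·d² with d = y − 80:
  web: d = 0 mm → contributes +6 144 000 mm⁴
  top flange (beyond web): d = 74 mm → contributes +3 424 512 mm⁴
  bottom flange (beyond web): d = -74 mm → contributes +3 424 512 mm⁴
Total I = 12 993 024 mm⁴.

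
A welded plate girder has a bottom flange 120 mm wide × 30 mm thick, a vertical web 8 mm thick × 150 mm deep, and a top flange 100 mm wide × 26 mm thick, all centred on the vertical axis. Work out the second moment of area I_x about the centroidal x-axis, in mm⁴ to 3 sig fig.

I_x ≈ 5.07 × 10⁷ mm⁴

Decompose the section into non-overlapping parts with the origin at the bottom-left of its bounding rectangle.
Bottom plate: 120 × 30, A = 3 600 mm², y = 15 mm, Ī = 270 000 mm⁴.
Web plate: 8 × 150, A = 1 200 mm², y = 105 mm, Ī = 2 250 000 mm⁴.
Top plate: 100 × 26, A = 2 600 mm², y = 193 mm, Ī = 146 467 mm⁴.
Centroid: ȳ = ΣA·y / ΣA = 92.135 mm.
Transfer each piece to the centroidal x-axis using Ī + A·d² with d = y − 92.135:
  bottom plate: d = -77.135 mm → contributes +21 689 385 mm⁴
  web plate: d = 12.865 mm → contributes +2 448 606 mm⁴
  top plate: d = 100.86 mm → contributes +26 598 141 mm⁴
Total I = 50 736 132 mm⁴.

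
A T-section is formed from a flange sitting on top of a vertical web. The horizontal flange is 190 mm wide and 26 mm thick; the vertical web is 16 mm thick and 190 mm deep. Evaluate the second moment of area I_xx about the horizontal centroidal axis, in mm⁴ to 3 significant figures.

Treat the section as a set of non-overlapping primitives; coordinates are from the bounding-box lower-left.
Flange: 190 × 26, A = 4 940 mm², y = 203 mm, Ī = 278 287 mm⁴.
Web: 16 × 190, A = 3 040 mm², y = 95 mm, Ī = 9 145 333 mm⁴.
Centroid: ȳ = ΣA·y / ΣA = 161.86 mm.
Transfer each piece to the horizontal centroidal axis using Ī + A·d² with d = y − 161.86:
  flange: d = 41.143 mm → contributes +8 640 396 mm⁴
  web: d = -66.857 mm → contributes +22 733 761 mm⁴
Total I = 31 374 157 mm⁴.

I_xx ≈ 3.14 × 10⁷ mm⁴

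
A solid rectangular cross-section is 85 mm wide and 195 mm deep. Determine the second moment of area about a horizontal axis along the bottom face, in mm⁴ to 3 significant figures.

The section: 85 × 195, A = 16 575 mm², y = 97.5 mm, Ī = 52 522 031 mm⁴.
Transfer it to the base of the section using Ī + A·d² with d = y − 0:
  the section: d = 97.5 mm → contributes +210 088 125 mm⁴
Total I = 210 088 125 mm⁴.

I_base ≈ 2.10 × 10⁸ mm⁴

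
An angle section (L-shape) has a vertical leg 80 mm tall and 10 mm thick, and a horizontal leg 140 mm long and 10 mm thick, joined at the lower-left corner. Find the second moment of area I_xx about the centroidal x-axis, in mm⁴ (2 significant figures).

Break the section into simple shapes (no overlaps), measuring from the bottom-left corner of the bounding box.
Vertical leg: 10 × 80, A = 800 mm², y = 40 mm, Ī = 426 667 mm⁴.
Horizontal leg (remainder): 130 × 10, A = 1 300 mm², y = 5 mm, Ī = 10 833 mm⁴.
Centroid: ȳ = ΣA·y / ΣA = 18.33 mm.
Transfer each piece to the centroidal x-axis using Ī + A·d² with d = y − 18.33:
  vertical leg: d = 21.67 mm → contributes +802 222 mm⁴
  horizontal leg (remainder): d = -13.33 mm → contributes +241 944 mm⁴
Total I = 1 044 167 mm⁴.

I_xx ≈ 1.0 × 10⁶ mm⁴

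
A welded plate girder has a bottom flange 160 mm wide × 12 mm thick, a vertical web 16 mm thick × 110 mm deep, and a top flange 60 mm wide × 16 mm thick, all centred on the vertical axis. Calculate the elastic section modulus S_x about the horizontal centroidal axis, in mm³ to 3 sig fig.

S_x ≈ 1.45 × 10⁵ mm³

Treat the section as a set of non-overlapping primitives; coordinates are from the bounding-box lower-left.
Bottom plate: 160 × 12, A = 1 920 mm², y = 6 mm, Ī = 23 040 mm⁴.
Web plate: 16 × 110, A = 1 760 mm², y = 67 mm, Ī = 1 774 667 mm⁴.
Top plate: 60 × 16, A = 960 mm², y = 130 mm, Ī = 20 480 mm⁴.
Centroid: ȳ = ΣA·y / ΣA = 54.793 mm.
Transfer each piece to the horizontal centroidal axis using Ī + A·d² with d = y − 54.793:
  bottom plate: d = -48.793 mm → contributes +4 594 113 mm⁴
  web plate: d = 12.207 mm → contributes +2 036 921 mm⁴
  top plate: d = 75.207 mm → contributes +5 450 314 mm⁴
Total I = 12 081 348 mm⁴.
Extreme fibre distance c = 83.207 mm; S = I/c = 145 196 mm³.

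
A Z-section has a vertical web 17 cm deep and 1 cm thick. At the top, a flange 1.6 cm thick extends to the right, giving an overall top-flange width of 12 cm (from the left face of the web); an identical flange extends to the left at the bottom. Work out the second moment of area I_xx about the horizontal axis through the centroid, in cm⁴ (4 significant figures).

Split into non-overlapping primitives; take the origin at the lower-left of the bounding box.
Web: 1 × 17, A = 17 cm², y = 8.5 cm, Ī = 409.417 cm⁴.
Top flange (beyond web): 11 × 1.6, A = 17.6 cm², y = 16.2 cm, Ī = 3.75467 cm⁴.
Bottom flange (beyond web): 11 × 1.6, A = 17.6 cm², y = 0.8 cm, Ī = 3.75467 cm⁴.
Centroid: ȳ = ΣA·y / ΣA = 8.5 cm.
Transfer each piece to the horizontal axis through the centroid using Ī + A·d² with d = y − 8.5:
  web: d = 0 cm → contributes +409.417 cm⁴
  top flange (beyond web): d = 7.7 cm → contributes +1047.26 cm⁴
  bottom flange (beyond web): d = -7.7 cm → contributes +1047.26 cm⁴
Total I = 2503.93 cm⁴.

I_xx ≈ 2504 cm⁴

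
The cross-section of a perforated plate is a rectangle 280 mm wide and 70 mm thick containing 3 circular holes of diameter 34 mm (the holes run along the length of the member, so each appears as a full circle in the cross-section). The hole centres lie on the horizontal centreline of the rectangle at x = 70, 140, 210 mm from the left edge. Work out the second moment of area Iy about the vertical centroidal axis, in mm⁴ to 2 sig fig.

Iy ≈ 1.2 × 10⁸ mm⁴

Break the section into simple shapes (no overlaps), measuring from the bottom-left corner of the bounding box.
Plate: 280 × 70, A = 19 600 mm², x = 140 mm, Ī = 128 053 333 mm⁴.
Hole 1 (subtracted): ⌀34, A = 907.9 mm², x = 70 mm, Ī = 65 597 mm⁴.
Hole 2 (subtracted): ⌀34, A = 907.9 mm², x = 140 mm, Ī = 65 597 mm⁴.
Hole 3 (subtracted): ⌀34, A = 907.9 mm², x = 210 mm, Ī = 65 597 mm⁴.
By symmetry the centroid is at mid-width, x̄ = 140 mm.
Transfer each piece to the vertical centroidal axis using Ī + A·d² with d = x − 140:
  plate: d = 0 mm → contributes +128 053 333 mm⁴
  hole 1: d = -70 mm → contributes −4 514 407 mm⁴
  hole 2: d = 0 mm → contributes −65 597 mm⁴
  hole 3: d = 70 mm → contributes −4 514 407 mm⁴
Total I = 118 958 923 mm⁴.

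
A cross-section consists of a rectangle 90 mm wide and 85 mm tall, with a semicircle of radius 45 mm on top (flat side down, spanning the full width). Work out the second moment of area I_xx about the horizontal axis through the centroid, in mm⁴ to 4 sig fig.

Treat the section as a set of non-overlapping primitives; coordinates are from the bounding-box lower-left.
Rectangular body: 90 × 85, A = 7 650 mm², y = 42.5 mm, Ī = 4 605 938 mm⁴.
Semicircular cap: semicircle r = 45, A = 3180.86 mm², y = 104.099 mm, Ī = 450 072 mm⁴.
Centroid: ȳ = ΣA·y / ΣA = 60.5906 mm.
Transfer each piece to the horizontal axis through the centroid using Ī + A·d² with d = y − 60.5906:
  rectangular body: d = -18.0906 mm → contributes +7 109 548 mm⁴
  semicircular cap: d = 43.508 mm → contributes +6 471 275 mm⁴
Total I = 13 580 823 mm⁴.

I_xx ≈ 1.358 × 10⁷ mm⁴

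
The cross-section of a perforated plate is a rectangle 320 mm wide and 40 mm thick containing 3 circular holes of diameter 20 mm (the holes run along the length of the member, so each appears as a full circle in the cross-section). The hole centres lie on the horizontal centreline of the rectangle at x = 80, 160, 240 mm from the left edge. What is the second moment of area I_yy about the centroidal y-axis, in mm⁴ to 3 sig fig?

Split into non-overlapping primitives; take the origin at the lower-left of the bounding box.
Plate: 320 × 40, A = 12 800 mm², x = 160 mm, Ī = 109 226 667 mm⁴.
Hole 1 (subtracted): ⌀20, A = 314.16 mm², x = 80 mm, Ī = 7 854 mm⁴.
Hole 2 (subtracted): ⌀20, A = 314.16 mm², x = 160 mm, Ī = 7 854 mm⁴.
Hole 3 (subtracted): ⌀20, A = 314.16 mm², x = 240 mm, Ī = 7 854 mm⁴.
By symmetry the centroid is at mid-width, x̄ = 160 mm.
Transfer each piece to the centroidal y-axis using Ī + A·d² with d = x − 160:
  plate: d = 0 mm → contributes +109 226 667 mm⁴
  hole 1: d = -80 mm → contributes −2 018 473 mm⁴
  hole 2: d = 0 mm → contributes −7 854 mm⁴
  hole 3: d = 80 mm → contributes −2 018 473 mm⁴
Total I = 105 181 866 mm⁴.

I_yy ≈ 1.05 × 10⁸ mm⁴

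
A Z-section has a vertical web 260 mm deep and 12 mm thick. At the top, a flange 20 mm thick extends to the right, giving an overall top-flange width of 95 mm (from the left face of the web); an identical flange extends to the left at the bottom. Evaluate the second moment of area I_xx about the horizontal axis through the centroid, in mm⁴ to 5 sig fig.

I_xx ≈ 6.5495 × 10⁷ mm⁴

Split into non-overlapping primitives; take the origin at the lower-left of the bounding box.
Web: 12 × 260, A = 3 120 mm², y = 130 mm, Ī = 17 576 000 mm⁴.
Top flange (beyond web): 83 × 20, A = 1 660 mm², y = 250 mm, Ī = 55333.33 mm⁴.
Bottom flange (beyond web): 83 × 20, A = 1 660 mm², y = 10 mm, Ī = 55333.33 mm⁴.
Centroid: ȳ = ΣA·y / ΣA = 130 mm.
Transfer each piece to the horizontal axis through the centroid using Ī + A·d² with d = y − 130:
  web: d = 0 mm → contributes +17 576 000 mm⁴
  top flange (beyond web): d = 120 mm → contributes +23 959 333 mm⁴
  bottom flange (beyond web): d = -120 mm → contributes +23 959 333 mm⁴
Total I = 65 494 667 mm⁴.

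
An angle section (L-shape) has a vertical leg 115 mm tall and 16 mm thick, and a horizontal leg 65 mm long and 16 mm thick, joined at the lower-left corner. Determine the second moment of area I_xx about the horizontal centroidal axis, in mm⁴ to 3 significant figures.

Treat the section as a set of non-overlapping primitives; coordinates are from the bounding-box lower-left.
Vertical leg: 16 × 115, A = 1 840 mm², y = 57.5 mm, Ī = 2 027 833 mm⁴.
Horizontal leg (remainder): 49 × 16, A = 784 mm², y = 8 mm, Ī = 16 725 mm⁴.
Centroid: ȳ = ΣA·y / ΣA = 42.71 mm.
Transfer each piece to the horizontal centroidal axis using Ī + A·d² with d = y − 42.71:
  vertical leg: d = 14.79 mm → contributes +2 430 303 mm⁴
  horizontal leg (remainder): d = -34.71 mm → contributes +961 296 mm⁴
Total I = 3 391 599 mm⁴.

I_xx ≈ 3.39 × 10⁶ mm⁴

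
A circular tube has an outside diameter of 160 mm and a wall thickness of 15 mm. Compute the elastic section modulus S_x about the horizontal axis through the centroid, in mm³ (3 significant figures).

S_x ≈ 2.27 × 10⁵ mm³

Break the section into simple shapes (no overlaps), measuring from the bottom-left corner of the bounding box.
Outer circle: ⌀160, A = 20 106 mm², y = 80 mm, Ī = 32 169 909 mm⁴.
Bore (subtracted): ⌀130, A = 13 273 mm², y = 80 mm, Ī = 14 019 848 mm⁴.
By symmetry the centroid is at mid-height, ȳ = 80 mm.
All pieces are centred on the horizontal axis through the centroid, so I = ΣĪ (holes subtracted) = 18 150 061 mm⁴.
Extreme fibre distance c = 80 mm; S = I/c = 226 876 mm³.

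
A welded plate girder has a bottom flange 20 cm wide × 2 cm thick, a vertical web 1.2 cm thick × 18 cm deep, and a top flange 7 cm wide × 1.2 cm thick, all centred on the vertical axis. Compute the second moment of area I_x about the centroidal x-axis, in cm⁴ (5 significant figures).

I_x ≈ 3914.7 cm⁴

Break the section into simple shapes (no overlaps), measuring from the bottom-left corner of the bounding box.
Bottom plate: 20 × 2, A = 40 cm², y = 1 cm, Ī = 13.33333 cm⁴.
Web plate: 1.2 × 18, A = 21.6 cm², y = 11 cm, Ī = 583.2 cm⁴.
Top plate: 7 × 1.2, A = 8.4 cm², y = 20.6 cm, Ī = 1.008 cm⁴.
Centroid: ȳ = ΣA·y / ΣA = 6.437714 cm.
Transfer each piece to the centroidal x-axis using Ī + A·d² with d = y − 6.437714:
  bottom plate: d = -5.437714 cm → contributes +1196.083 cm⁴
  web plate: d = 4.562286 cm → contributes +1032.792 cm⁴
  top plate: d = 14.16229 cm → contributes +1685.799 cm⁴
Total I = 3914.674 cm⁴.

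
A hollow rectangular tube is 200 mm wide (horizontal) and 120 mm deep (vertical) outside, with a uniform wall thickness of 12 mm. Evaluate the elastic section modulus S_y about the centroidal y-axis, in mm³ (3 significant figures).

S_y ≈ 3.64 × 10⁵ mm³

Treat the section as a set of non-overlapping primitives; coordinates are from the bounding-box lower-left.
Outer rectangle: 200 × 120, A = 24 000 mm², x = 100 mm, Ī = 80 000 000 mm⁴.
Inner void (subtracted): 176 × 96, A = 16 896 mm², x = 100 mm, Ī = 43 614 208 mm⁴.
By symmetry the centroid is at mid-width, x̄ = 100 mm.
All pieces are centred on the centroidal y-axis, so I = ΣĪ (holes subtracted) = 36 385 792 mm⁴.
Extreme fibre distance c = 100 mm; S = I/c = 363 858 mm³.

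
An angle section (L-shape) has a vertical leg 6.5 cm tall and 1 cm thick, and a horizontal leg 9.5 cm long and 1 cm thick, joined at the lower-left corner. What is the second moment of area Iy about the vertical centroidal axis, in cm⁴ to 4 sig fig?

Split into non-overlapping primitives; take the origin at the lower-left of the bounding box.
Vertical leg: 1 × 6.5, A = 6.5 cm², x = 0.5 cm, Ī = 0.541667 cm⁴.
Horizontal leg (remainder): 8.5 × 1, A = 8.5 cm², x = 5.25 cm, Ī = 51.1771 cm⁴.
Centroid: x̄ = ΣA·x / ΣA = 3.19167 cm.
Transfer each piece to the vertical centroidal axis using Ī + A·d² with d = x − 3.19167:
  vertical leg: d = -2.69167 cm → contributes +47.6346 cm⁴
  horizontal leg (remainder): d = 2.05833 cm → contributes +87.1893 cm⁴
Total I = 134.824 cm⁴.

Iy ≈ 134.8 cm⁴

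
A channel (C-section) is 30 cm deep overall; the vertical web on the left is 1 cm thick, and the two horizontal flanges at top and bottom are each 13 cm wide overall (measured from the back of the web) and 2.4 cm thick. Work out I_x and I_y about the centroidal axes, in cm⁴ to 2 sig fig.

I_x ≈ 1.3 × 10⁴ cm⁴, I_y ≈ 1500 cm⁴

Decompose the section into non-overlapping parts with the origin at the bottom-left of its bounding rectangle.
Web: 1 × 30, A = 30 cm², y = 15 cm, Ī = 2 250 cm⁴.
Top flange (beyond web): 12 × 2.4, A = 28.8 cm², y = 28.8 cm, Ī = 13.82 cm⁴.
Bottom flange (beyond web): 12 × 2.4, A = 28.8 cm², y = 1.2 cm, Ī = 13.82 cm⁴.
By symmetry the centroid is at mid-height, ȳ = 15 cm.
Transfer each piece to the centroidal x-axis using Ī + A·d² with d = y − 15:
  web: d = 0 cm → contributes +2 250 cm⁴
  top flange (beyond web): d = 13.8 cm → contributes +5 498 cm⁴
  bottom flange (beyond web): d = -13.8 cm → contributes +5 498 cm⁴
Total I = 13 247 cm⁴.
For the y-axis: x̄ = 4.774 cm.
Repeating about the centroidal y-axis gives I_y = 1 527 cm⁴.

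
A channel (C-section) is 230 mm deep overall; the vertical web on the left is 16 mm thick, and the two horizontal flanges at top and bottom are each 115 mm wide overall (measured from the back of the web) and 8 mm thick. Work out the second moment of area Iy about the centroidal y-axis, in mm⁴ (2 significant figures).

Break the section into simple shapes (no overlaps), measuring from the bottom-left corner of the bounding box.
Web: 16 × 230, A = 3 680 mm², x = 8 mm, Ī = 78 507 mm⁴.
Top flange (beyond web): 99 × 8, A = 792 mm², x = 65.5 mm, Ī = 646 866 mm⁴.
Bottom flange (beyond web): 99 × 8, A = 792 mm², x = 65.5 mm, Ī = 646 866 mm⁴.
Centroid: x̄ = ΣA·x / ΣA = 25.3 mm.
Transfer each piece to the centroidal y-axis using Ī + A·d² with d = x − 25.3:
  web: d = -17.3 mm → contributes +1 180 204 mm⁴
  top flange (beyond web): d = 40.2 mm → contributes +1 926 615 mm⁴
  bottom flange (beyond web): d = 40.2 mm → contributes +1 926 615 mm⁴
Total I = 5 033 433 mm⁴.

Iy ≈ 5.0 × 10⁶ mm⁴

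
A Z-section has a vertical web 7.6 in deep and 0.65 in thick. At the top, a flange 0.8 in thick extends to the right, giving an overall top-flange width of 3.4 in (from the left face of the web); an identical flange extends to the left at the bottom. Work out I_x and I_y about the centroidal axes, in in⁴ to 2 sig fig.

Break the section into simple shapes (no overlaps), measuring from the bottom-left corner of the bounding box.
Web: 0.65 × 7.6, A = 4.94 in², y = 3.8 in, Ī = 23.78 in⁴.
Top flange (beyond web): 2.75 × 0.8, A = 2.2 in², y = 7.2 in, Ī = 0.1173 in⁴.
Bottom flange (beyond web): 2.75 × 0.8, A = 2.2 in², y = 0.4 in, Ī = 0.1173 in⁴.
Centroid: ȳ = ΣA·y / ΣA = 3.8 in.
Transfer each piece to the centroidal x-axis using Ī + A·d² with d = y − 3.8:
  web: d = 0 in → contributes +23.78 in⁴
  top flange (beyond web): d = 3.4 in → contributes +25.55 in⁴
  bottom flange (beyond web): d = -3.4 in → contributes +25.55 in⁴
Total I = 74.88 in⁴.
For the y-axis: x̄ = 3.075 in.
Repeating about the centroidal y-axis gives I_y = 15.66 in⁴.

I_x ≈ 75 in⁴, I_y ≈ 16 in⁴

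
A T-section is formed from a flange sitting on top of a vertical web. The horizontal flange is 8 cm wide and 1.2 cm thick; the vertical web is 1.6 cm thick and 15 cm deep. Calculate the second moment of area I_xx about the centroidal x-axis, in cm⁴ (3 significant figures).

Treat the section as a set of non-overlapping primitives; coordinates are from the bounding-box lower-left.
Flange: 8 × 1.2, A = 9.6 cm², y = 15.6 cm, Ī = 1.152 cm⁴.
Web: 1.6 × 15, A = 24 cm², y = 7.5 cm, Ī = 450 cm⁴.
Centroid: ȳ = ΣA·y / ΣA = 9.8143 cm.
Transfer each piece to the centroidal x-axis using Ī + A·d² with d = y − 9.8143:
  flange: d = 5.7857 cm → contributes +322.51 cm⁴
  web: d = -2.3143 cm → contributes +578.54 cm⁴
Total I = 901.05 cm⁴.

I_xx ≈ 901 cm⁴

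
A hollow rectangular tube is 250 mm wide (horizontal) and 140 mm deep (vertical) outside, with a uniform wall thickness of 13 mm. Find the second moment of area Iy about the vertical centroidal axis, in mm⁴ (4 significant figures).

Split into non-overlapping primitives; take the origin at the lower-left of the bounding box.
Outer rectangle: 250 × 140, A = 35 000 mm², x = 125 mm, Ī = 182 291 667 mm⁴.
Inner void (subtracted): 224 × 114, A = 25 536 mm², x = 125 mm, Ī = 106 774 528 mm⁴.
By symmetry the centroid is at mid-width, x̄ = 125 mm.
All pieces are centred on the vertical centroidal axis, so I = ΣĪ (holes subtracted) = 75 517 139 mm⁴.

Iy ≈ 7.552 × 10⁷ mm⁴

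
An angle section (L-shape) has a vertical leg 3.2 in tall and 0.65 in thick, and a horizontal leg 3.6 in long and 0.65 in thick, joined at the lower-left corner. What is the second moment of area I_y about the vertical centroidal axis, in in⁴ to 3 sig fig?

I_y ≈ 4.70 in⁴

Decompose the section into non-overlapping parts with the origin at the bottom-left of its bounding rectangle.
Vertical leg: 0.65 × 3.2, A = 2.08 in², x = 0.325 in, Ī = 0.073233 in⁴.
Horizontal leg (remainder): 2.95 × 0.65, A = 1.9175 in², x = 2.125 in, Ī = 1.3906 in⁴.
Centroid: x̄ = ΣA·x / ΣA = 1.1884 in.
Transfer each piece to the vertical centroidal axis using Ī + A·d² with d = x − 1.1884:
  vertical leg: d = -0.86341 in → contributes +1.6238 in⁴
  horizontal leg (remainder): d = 0.93659 in → contributes +3.0726 in⁴
Total I = 4.6964 in⁴.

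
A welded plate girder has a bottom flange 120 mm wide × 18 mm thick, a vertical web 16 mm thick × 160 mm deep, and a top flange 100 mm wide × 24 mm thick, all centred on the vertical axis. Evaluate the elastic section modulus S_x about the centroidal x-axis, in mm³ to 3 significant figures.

Break the section into simple shapes (no overlaps), measuring from the bottom-left corner of the bounding box.
Bottom plate: 120 × 18, A = 2 160 mm², y = 9 mm, Ī = 58 320 mm⁴.
Web plate: 16 × 160, A = 2 560 mm², y = 98 mm, Ī = 5 461 333 mm⁴.
Top plate: 100 × 24, A = 2 400 mm², y = 190 mm, Ī = 115 200 mm⁴.
Centroid: ȳ = ΣA·y / ΣA = 102.01 mm.
Transfer each piece to the centroidal x-axis using Ī + A·d² with d = y − 102.01:
  bottom plate: d = -93.011 mm → contributes +18 744 674 mm⁴
  web plate: d = -4.0112 mm → contributes +5 502 524 mm⁴
  top plate: d = 87.989 mm → contributes +18 696 054 mm⁴
Total I = 42 943 252 mm⁴.
Extreme fibre distance c = 102.01 mm; S = I/c = 420 966 mm³.

S_x ≈ 4.21 × 10⁵ mm³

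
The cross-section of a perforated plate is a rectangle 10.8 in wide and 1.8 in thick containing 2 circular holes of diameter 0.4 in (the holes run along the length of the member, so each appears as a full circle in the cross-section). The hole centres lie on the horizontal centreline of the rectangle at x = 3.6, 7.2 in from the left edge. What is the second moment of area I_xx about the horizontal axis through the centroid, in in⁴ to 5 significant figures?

I_xx ≈ 5.2463 in⁴

Decompose the section into non-overlapping parts with the origin at the bottom-left of its bounding rectangle.
Plate: 10.8 × 1.8, A = 19.44 in², y = 0.9 in, Ī = 5.2488 in⁴.
Hole 1 (subtracted): ⌀0.4, A = 0.1256637 in², y = 0.9 in, Ī = 0.001256637 in⁴.
Hole 2 (subtracted): ⌀0.4, A = 0.1256637 in², y = 0.9 in, Ī = 0.001256637 in⁴.
By symmetry the centroid is at mid-height, ȳ = 0.9 in.
All pieces are centred on the horizontal axis through the centroid, so I = ΣĪ (holes subtracted) = 5.246287 in⁴.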